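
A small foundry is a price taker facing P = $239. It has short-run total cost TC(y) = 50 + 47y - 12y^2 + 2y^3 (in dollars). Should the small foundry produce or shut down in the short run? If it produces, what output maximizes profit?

Strip out fixed cost: VC = 47y - 12y^2 + 2y^3. Then AVC = 47 - 12y + 2y^2 and MC = 47 - 24y + 6y^2.
AVC hits its minimum where MC = AVC, at y = 3, giving min AVC = 47 - 12·3 + 2·3^2 = $29.
Because $239 ≥ $29, revenue can cover variable cost; the firm operates.
Set P = MC: 239 = 47 - 24y + 6y^2 → -192 - 24y + 6y^2 = 0. The roots are y = -4 and y = 8; the profit-maximizing output is on the rising part of MC, so y* = 8.
Check: AVC at y = 8 is $79 ≤ P, so revenue covers variable cost.
Profit = P·y − TC = 239·8 − 682 = $1230.

Produce at y = 8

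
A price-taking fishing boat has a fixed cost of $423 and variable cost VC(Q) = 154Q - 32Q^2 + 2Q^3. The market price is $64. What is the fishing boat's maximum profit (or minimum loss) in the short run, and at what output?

Profit = -$99 at Q = 9

AVC = 154 - 32Q + 2Q^2; min AVC = $26 at Q = 8. Since P = $64 ≥ min AVC, the firm produces.
With MC = 154 - 64Q + 6Q^2, P = MC on the upward-sloping part at Q* = 9.
TR = 64·9 = 576. TC = 423 + 252 = 675. Profit = 576 − 675 = -$99.
By producing, the firm covers all variable cost plus $324 of fixed cost; shutting down would lose the full $423.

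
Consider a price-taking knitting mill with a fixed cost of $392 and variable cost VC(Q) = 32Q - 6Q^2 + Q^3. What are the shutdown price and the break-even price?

AVC = 32 - 6Q + Q^2; minimized at Q = 3, giving min AVC = $23. That is the shutdown price.
ATC = 392/Q + 32 - 6Q + Q^2. Setting dATC/dQ = −392/Q^2 − 6 + 2Q = 0 gives Q = 7 (since 2·7^3 − 6·7^2 = 392).
min ATC = 392/7 + 32 − 6·7 + 7^2 = $95. That is the break-even price.
For $23 ≤ P < $95 the firm produces at a loss; below $23 it shuts down.

Shutdown price = $23; break-even price = $95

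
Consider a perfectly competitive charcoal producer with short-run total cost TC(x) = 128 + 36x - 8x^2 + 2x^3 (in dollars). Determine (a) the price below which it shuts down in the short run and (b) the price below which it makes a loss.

Shutdown price = $28; break-even price = $68

Shutdown price = min AVC. AVC = 36 - 8x + 2x^2, with vertex at x = 2 and minimum $28.
ATC = 128/x + 36 - 8x + 2x^2. Setting dATC/dx = −128/x^2 − 8 + 4x = 0 gives x = 4 (since 4·4^3 − 8·4^2 = 128).
min ATC = 128/4 + 36 − 8·4 + 2·4^2 = $68. That is the break-even price.
For $28 ≤ P < $68 the firm produces at a loss; below $28 it shuts down.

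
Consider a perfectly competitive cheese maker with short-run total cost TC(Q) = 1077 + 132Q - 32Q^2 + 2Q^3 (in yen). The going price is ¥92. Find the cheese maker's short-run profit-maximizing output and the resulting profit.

Profit = -¥277 at Q = 10

AVC = 132 - 32Q + 2Q^2; min AVC = ¥4 at Q = 8. Since P = ¥92 ≥ min AVC, the firm produces.
MC = 132 - 64Q + 6Q^2. Setting P = MC and taking the root on the rising branch gives Q* = 10.
TR = 92·10 = 920. TC = 1077 + 120 = 1197. Profit = 920 − 1197 = -¥277.
By producing, the firm covers all variable cost plus ¥800 of fixed cost; shutting down would lose the full ¥1077.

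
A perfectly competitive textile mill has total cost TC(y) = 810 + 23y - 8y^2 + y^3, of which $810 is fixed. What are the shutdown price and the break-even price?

Shutdown price = $7; break-even price = $122

AVC = 23 - 8y + y^2; minimized at y = 4, giving min AVC = $7. That is the shutdown price.
ATC = 810/y + 23 - 8y + y^2. Setting dATC/dy = −810/y^2 − 8 + 2y = 0 gives y = 9 (since 2·9^3 − 8·9^2 = 810).
min ATC = 810/9 + 23 − 8·9 + 9^2 = $122. That is the break-even price.
Between these two prices the firm operates at a loss; above $122 it earns a profit.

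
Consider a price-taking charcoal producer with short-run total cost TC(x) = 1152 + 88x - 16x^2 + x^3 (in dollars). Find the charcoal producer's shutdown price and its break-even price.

AVC = 88 - 16x + x^2; minimized at x = 8, giving min AVC = $24. That is the shutdown price.
ATC = 1152/x + 88 - 16x + x^2. Setting dATC/dx = −1152/x^2 − 16 + 2x = 0 gives x = 12 (since 2·12^3 − 16·12^2 = 1152).
min ATC = 1152/12 + 88 − 16·12 + 12^2 = $136. That is the break-even price.
Between these two prices the firm operates at a loss; above $136 it earns a profit.

Shutdown price = $24; break-even price = $136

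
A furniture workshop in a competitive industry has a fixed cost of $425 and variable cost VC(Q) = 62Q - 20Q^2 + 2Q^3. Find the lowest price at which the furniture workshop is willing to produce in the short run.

$12 per unit

The firm shuts down when price falls below the minimum of average variable cost. AVC = VC/Q = 62 - 20Q + 2Q^2.
At the minimum of AVC, MC = AVC. MC = 62 - 40Q + 6Q^2; setting MC = AVC gives 4Q^2 - 20Q = 0, so Q = 5. min AVC = 12.
For P < $12 the firm produces nothing.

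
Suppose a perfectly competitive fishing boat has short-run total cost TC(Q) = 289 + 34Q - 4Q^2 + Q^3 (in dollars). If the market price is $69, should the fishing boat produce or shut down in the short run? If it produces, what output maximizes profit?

Produce at Q = 5

Variable cost is VC = 34Q - 4Q^2 + Q^3, so AVC = VC/Q = 34 - 4Q + Q^2 and MC = dTC/dQ = 34 - 8Q + 3Q^2.
AVC hits its minimum where MC = AVC, at Q = 2, giving min AVC = 34 - 4·2 + 2^2 = $30.
Since P = $69 ≥ min AVC = $30, price covers variable cost and the firm should produce.
Set P = MC: 69 = 34 - 8Q + 3Q^2 → -35 - 8Q + 3Q^2 = 0. The roots are Q = -7/3 and Q = 5; the profit-maximizing output is on the rising part of MC, so Q* = 5.
Check: AVC at Q = 5 is $39 ≤ P, so revenue covers variable cost.
Profit = P·Q − TC = 69·5 − 484 = -$139, a loss, but smaller than the $289 fixed cost the firm would lose by shutting down.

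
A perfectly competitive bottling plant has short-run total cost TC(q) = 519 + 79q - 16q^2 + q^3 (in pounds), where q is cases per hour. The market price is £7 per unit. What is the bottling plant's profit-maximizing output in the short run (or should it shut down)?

From TC, MC = TC'(q) = 79 - 32q + 3q^2 and AVC = VC/q = 79 - 16q + q^2.
The AVC parabola has its vertex at q = 16/2 = 8, where AVC = 79 - 16·8 + 8^2 = £15.
P = £7 lies below min AVC = £15; no output level covers variable cost.
The firm minimizes its loss by shutting down and losing only its fixed cost of £519.

Shut down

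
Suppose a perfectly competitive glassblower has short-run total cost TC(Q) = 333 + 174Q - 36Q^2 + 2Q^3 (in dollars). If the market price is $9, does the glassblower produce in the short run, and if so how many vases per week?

Variable cost is VC = 174Q - 36Q^2 + 2Q^3, so AVC = VC/Q = 174 - 36Q + 2Q^2 and MC = dTC/dQ = 174 - 72Q + 6Q^2.
AVC hits its minimum where MC = AVC, at Q = 9, giving min AVC = 174 - 36·9 + 2·9^2 = $12.
P = $9 lies below min AVC = $12; no output level covers variable cost.
Best response: produce nothing and absorb the $333 fixed cost.

Shut down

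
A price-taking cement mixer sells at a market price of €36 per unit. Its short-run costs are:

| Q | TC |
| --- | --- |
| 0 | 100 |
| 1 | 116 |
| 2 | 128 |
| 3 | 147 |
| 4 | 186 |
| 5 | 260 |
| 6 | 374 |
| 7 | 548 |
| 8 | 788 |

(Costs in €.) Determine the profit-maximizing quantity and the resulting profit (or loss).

Q = 3; profit = -€39

Compute π = P·Q − TC at each output: Q=0: -100; Q=1: -80; Q=2: -56; Q=3: -39; Q=4: -42; Q=5: -80; Q=6: -158; Q=7: -296; Q=8: -500.
Profit is maximized at Q = 3. AVC there is 47/3 = €15.67 ≤ P, so producing beats shutting down (which would give -€100).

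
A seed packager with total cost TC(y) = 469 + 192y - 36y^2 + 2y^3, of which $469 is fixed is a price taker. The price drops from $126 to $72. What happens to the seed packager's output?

AVC = 192 - 36y + 2y^2, minimized at y = 9 where min AVC = $30. MC = 192 - 72y + 6y^2.
At P = $126 ≥ min AVC, set P = MC on the rising branch: y = 11.
At P = $72 ≥ min AVC, set P = MC: y = 10. The firm stays open but cuts output.

Output falls from 11 to 10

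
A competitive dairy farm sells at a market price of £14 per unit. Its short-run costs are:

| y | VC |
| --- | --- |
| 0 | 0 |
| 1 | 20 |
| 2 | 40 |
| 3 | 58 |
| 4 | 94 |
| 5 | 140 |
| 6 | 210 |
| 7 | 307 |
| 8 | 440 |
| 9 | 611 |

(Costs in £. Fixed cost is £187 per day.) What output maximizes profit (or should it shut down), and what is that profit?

y = 0 (shut down); profit = -£187

Compute π = P·y − TC at each output: y=0: -187; y=1: -193; y=2: -199; y=3: -203; y=4: -225; y=5: -257; y=6: -313; y=7: -396; y=8: -515; y=9: -672.
Profit is highest at y = 0. Equivalently, the lowest AVC in the table is 58/3 ≈ £19.33 at y = 3, and P = £14 falls below it — price never covers variable cost, so the firm shuts down and loses only its fixed cost.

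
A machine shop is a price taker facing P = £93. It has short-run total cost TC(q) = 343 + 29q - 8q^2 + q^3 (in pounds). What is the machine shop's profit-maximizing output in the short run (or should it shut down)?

Produce at q = 8

From TC, MC = TC'(q) = 29 - 16q + 3q^2 and AVC = VC/q = 29 - 8q + q^2.
AVC hits its minimum where MC = AVC, at q = 4, giving min AVC = 29 - 8·4 + 4^2 = £13.
Since P = £93 ≥ min AVC = £13, price covers variable cost and the firm should produce.
Solving P = MC: -64 - 16q + 3q^2 = 0 ⇒ q = -8/3 or 8. On the upward-sloping branch, q* = 8.
Check: AVC at q = 8 is £29 ≤ P, so revenue covers variable cost.
Profit = P·q − TC = 93·8 − 575 = £169.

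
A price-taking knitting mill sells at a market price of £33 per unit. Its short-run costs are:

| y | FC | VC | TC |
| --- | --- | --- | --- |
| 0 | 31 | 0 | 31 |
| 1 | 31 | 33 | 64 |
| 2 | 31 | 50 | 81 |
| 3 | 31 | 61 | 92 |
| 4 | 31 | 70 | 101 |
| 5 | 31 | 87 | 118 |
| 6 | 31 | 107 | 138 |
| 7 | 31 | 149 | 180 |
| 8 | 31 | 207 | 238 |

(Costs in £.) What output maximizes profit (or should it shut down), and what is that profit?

Tabulate TR − TC: y=0: -31; y=1: -31; y=2: -15; y=3: 7; y=4: 31; y=5: 47; y=6: 60; y=7: 51; y=8: 26.
Profit is maximized at y = 6. AVC there is 107/6 = £17.83 ≤ P, so producing beats shutting down (which would give -£31).

y = 6; profit = £60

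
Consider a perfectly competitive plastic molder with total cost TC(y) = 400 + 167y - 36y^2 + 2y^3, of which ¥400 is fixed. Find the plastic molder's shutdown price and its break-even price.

Shutdown price = min AVC. AVC = 167 - 36y + 2y^2, with vertex at y = 9 and minimum ¥5.
ATC = 400/y + 167 - 36y + 2y^2. Setting dATC/dy = −400/y^2 − 36 + 4y = 0 gives y = 10 (since 4·10^3 − 36·10^2 = 400).
min ATC = 400/10 + 167 − 36·10 + 2·10^2 = ¥47. That is the break-even price.
Between these two prices the firm operates at a loss; above ¥47 it earns a profit.

Shutdown price = ¥5; break-even price = ¥47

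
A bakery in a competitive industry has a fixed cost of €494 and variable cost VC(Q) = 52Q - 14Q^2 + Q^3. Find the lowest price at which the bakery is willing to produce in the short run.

The firm shuts down when price falls below the minimum of average variable cost. AVC = VC/Q = 52 - 14Q + Q^2.
At the minimum of AVC, MC = AVC. MC = 52 - 28Q + 3Q^2; setting MC = AVC gives 2Q^2 - 14Q = 0, so Q = 7. min AVC = 3.
For P < €3 the firm produces nothing.

€3 per unit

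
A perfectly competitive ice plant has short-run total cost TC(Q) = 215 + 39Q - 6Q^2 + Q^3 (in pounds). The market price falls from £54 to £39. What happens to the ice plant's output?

Output falls from 5 to 4

MC = 39 - 12Q + 3Q^2; the shutdown threshold is min AVC = £30 (at Q = 3).
At P = £54 ≥ min AVC, set P = MC on the rising branch: Q = 5.
At P = £39 ≥ min AVC, set P = MC: Q = 4. The firm stays open but cuts output.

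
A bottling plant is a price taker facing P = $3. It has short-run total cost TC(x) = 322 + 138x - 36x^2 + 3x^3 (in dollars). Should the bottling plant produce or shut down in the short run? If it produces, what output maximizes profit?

Shut down

From TC, MC = TC'(x) = 138 - 72x + 9x^2 and AVC = VC/x = 138 - 36x + 3x^2.
AVC hits its minimum where MC = AVC, at x = 6, giving min AVC = 138 - 36·6 + 3·6^2 = $30.
P = $3 lies below min AVC = $30; no output level covers variable cost.
Shutting down limits the loss to fixed cost, $322.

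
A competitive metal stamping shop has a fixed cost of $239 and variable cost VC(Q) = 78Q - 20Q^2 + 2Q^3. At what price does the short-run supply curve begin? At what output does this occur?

$28 per unit, at Q = 5

Short-run supply begins at min AVC. From VC = 78Q - 20Q^2 + 2Q^3, AVC = 78 - 20Q + 2Q^2.
At the minimum of AVC, MC = AVC. MC = 78 - 40Q + 6Q^2; setting MC = AVC gives 4Q^2 - 20Q = 0, so Q = 5. min AVC = 28.
So the shutdown price is $28.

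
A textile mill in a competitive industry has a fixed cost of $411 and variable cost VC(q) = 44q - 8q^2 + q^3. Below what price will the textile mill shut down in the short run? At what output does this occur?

The firm shuts down when price falls below the minimum of average variable cost. AVC = VC/q = 44 - 8q + q^2.
dAVC/dq = -8 + 2q = 0 gives q = 4. min AVC = 44 - 8·4 + 4^2 = 28.
The firm shuts down for any P below $28.

$28 per unit, at q = 4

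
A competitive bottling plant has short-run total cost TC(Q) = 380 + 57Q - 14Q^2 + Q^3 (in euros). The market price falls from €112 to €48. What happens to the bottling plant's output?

Output falls from 11 to 9

MC = 57 - 28Q + 3Q^2; the shutdown threshold is min AVC = €8 (at Q = 7).
At P = €112 ≥ min AVC, set P = MC on the rising branch: Q = 11.
At P = €48 ≥ min AVC, set P = MC: Q = 9. The firm stays open but cuts output.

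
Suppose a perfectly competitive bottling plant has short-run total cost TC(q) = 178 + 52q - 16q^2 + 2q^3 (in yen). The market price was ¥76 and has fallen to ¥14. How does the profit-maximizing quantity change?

MC = 52 - 32q + 6q^2; the shutdown threshold is min AVC = ¥20 (at q = 4).
At P = ¥76 ≥ min AVC, set P = MC on the rising branch: q = 6.
At P = ¥14 < min AVC = ¥20, price no longer covers variable cost at any output, so the firm shuts down: q = 0.

Output falls from 6 to 0 (the firm shuts down)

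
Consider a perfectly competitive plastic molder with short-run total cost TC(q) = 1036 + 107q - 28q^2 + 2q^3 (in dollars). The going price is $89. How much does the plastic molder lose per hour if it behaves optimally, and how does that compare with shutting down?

AVC = 107 - 28q + 2q^2; min AVC = $9 at q = 7. Since P = $89 ≥ min AVC, the firm produces.
With MC = 107 - 56q + 6q^2, P = MC on the upward-sloping part at q* = 9.
TR = 89·9 = 801. TC = 1036 + 153 = 1189. Profit = 801 − 1189 = -$388.
By producing, the firm covers all variable cost plus $648 of fixed cost; shutting down would lose the full $1036.

Profit = -$388 at q = 9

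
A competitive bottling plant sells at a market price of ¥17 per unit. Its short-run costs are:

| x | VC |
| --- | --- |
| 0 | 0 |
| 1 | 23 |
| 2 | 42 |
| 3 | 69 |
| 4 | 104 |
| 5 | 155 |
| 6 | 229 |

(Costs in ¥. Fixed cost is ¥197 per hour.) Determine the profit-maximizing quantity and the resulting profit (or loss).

Tabulate TR − TC: x=0: -197; x=1: -203; x=2: -205; x=3: -215; x=4: -233; x=5: -267; x=6: -324.
Profit is highest at x = 0. Equivalently, the lowest AVC in the table is 42/2 ≈ ¥21 at x = 2, and P = ¥17 falls below it — price never covers variable cost, so the firm shuts down and loses only its fixed cost.

x = 0 (shut down); profit = -¥197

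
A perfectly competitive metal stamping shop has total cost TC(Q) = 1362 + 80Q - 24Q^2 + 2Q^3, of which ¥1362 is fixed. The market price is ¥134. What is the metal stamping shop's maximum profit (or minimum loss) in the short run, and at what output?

AVC = 80 - 24Q + 2Q^2; min AVC = ¥8 at Q = 6. Since P = ¥134 ≥ min AVC, the firm produces.
MC = 80 - 48Q + 6Q^2. Setting P = MC and taking the root on the rising branch gives Q* = 9.
TR = 134·9 = 1206. TC = 1362 + 234 = 1596. Profit = 1206 − 1596 = -¥390.
By producing, the firm covers all variable cost plus ¥972 of fixed cost; shutting down would lose the full ¥1362.

Profit = -¥390 at Q = 9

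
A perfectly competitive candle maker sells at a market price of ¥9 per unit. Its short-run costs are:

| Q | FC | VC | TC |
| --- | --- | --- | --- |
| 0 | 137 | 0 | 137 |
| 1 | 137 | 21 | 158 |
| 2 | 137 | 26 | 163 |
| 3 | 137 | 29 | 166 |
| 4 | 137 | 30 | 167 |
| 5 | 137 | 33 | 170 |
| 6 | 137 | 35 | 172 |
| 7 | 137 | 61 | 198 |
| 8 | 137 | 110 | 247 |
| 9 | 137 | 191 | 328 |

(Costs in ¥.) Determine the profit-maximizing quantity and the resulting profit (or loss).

Compute π = P·Q − TC at each output: Q=0: -137; Q=1: -149; Q=2: -145; Q=3: -139; Q=4: -131; Q=5: -125; Q=6: -118; Q=7: -135; Q=8: -175; Q=9: -247.
Profit is maximized at Q = 6. AVC there is 35/6 = ¥5.83 ≤ P, so producing beats shutting down (which would give -¥137).

Q = 6; profit = -¥118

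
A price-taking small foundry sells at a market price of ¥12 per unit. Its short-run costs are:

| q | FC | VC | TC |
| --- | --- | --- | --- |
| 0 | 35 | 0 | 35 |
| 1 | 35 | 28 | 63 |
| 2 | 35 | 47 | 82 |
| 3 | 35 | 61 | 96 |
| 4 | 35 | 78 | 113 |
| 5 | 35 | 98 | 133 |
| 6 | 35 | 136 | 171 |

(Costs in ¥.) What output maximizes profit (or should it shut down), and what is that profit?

Compute π = P·q − TC at each output: q=0: -35; q=1: -51; q=2: -58; q=3: -60; q=4: -65; q=5: -73; q=6: -99.
Profit is highest at q = 0. Equivalently, the lowest AVC in the table is 78/4 ≈ ¥19.50 at q = 4, and P = ¥12 falls below it — price never covers variable cost, so the firm shuts down and loses only its fixed cost.

q = 0 (shut down); profit = -¥35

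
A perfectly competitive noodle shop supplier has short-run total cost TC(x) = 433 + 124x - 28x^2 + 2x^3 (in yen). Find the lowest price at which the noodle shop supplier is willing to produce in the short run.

The shutdown price is the minimum of AVC. VC = 124x - 28x^2 + 2x^3, so AVC = 124 - 28x + 2x^2.
At the minimum of AVC, MC = AVC. MC = 124 - 56x + 6x^2; setting MC = AVC gives 4x^2 - 28x = 0, so x = 7. min AVC = 26.
The firm shuts down for any P below ¥26.

¥26 per unit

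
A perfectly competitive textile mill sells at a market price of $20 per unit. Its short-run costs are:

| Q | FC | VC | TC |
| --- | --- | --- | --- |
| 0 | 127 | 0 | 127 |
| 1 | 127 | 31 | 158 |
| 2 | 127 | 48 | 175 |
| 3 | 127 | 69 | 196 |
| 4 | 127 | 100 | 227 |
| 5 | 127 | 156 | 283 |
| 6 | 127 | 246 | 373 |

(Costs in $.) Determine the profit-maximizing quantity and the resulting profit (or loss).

Q = 0 (shut down); profit = -$127

Compute π = P·Q − TC at each output: Q=0: -127; Q=1: -138; Q=2: -135; Q=3: -136; Q=4: -147; Q=5: -183; Q=6: -253.
Profit is highest at Q = 0. Equivalently, the lowest AVC in the table is 69/3 ≈ $23 at Q = 3, and P = $20 falls below it — price never covers variable cost, so the firm shuts down and loses only its fixed cost.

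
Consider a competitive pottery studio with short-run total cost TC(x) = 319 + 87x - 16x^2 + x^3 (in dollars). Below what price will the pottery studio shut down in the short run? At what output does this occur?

$23 per unit, at x = 8

Short-run supply begins at min AVC. From VC = 87x - 16x^2 + x^3, AVC = 87 - 16x + x^2.
dAVC/dx = -16 + 2x = 0 gives x = 8. min AVC = 87 - 16·8 + 8^2 = 23.
The firm shuts down for any P below $23.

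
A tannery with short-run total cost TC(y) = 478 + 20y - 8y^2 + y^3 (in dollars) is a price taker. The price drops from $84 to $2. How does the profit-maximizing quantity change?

MC = 20 - 16y + 3y^2; the shutdown threshold is min AVC = $4 (at y = 4).
With P = $84 above the shutdown price, P = MC gives y = 8.
At P = $2 < min AVC = $4, price no longer covers variable cost at any output, so the firm shuts down: y = 0.

Output falls from 8 to 0 (the firm shuts down)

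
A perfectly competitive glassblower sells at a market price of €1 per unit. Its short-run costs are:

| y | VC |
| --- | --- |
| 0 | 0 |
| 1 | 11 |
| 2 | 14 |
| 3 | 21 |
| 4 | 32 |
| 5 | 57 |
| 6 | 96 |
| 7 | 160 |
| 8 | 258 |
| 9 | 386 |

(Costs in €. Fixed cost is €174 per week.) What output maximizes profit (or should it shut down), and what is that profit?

y = 0 (shut down); profit = -€174

Tabulate TR − TC: y=0: -174; y=1: -184; y=2: -186; y=3: -192; y=4: -202; y=5: -226; y=6: -264; y=7: -327; y=8: -424; y=9: -551.
Profit is highest at y = 0. Equivalently, the lowest AVC in the table is 14/2 ≈ €7 at y = 2, and P = €1 falls below it — price never covers variable cost, so the firm shuts down and loses only its fixed cost.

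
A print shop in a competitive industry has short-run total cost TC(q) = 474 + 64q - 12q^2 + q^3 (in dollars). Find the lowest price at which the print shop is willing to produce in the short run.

The firm shuts down when price falls below the minimum of average variable cost. AVC = VC/q = 64 - 12q + q^2.
dAVC/dq = -12 + 2q = 0 gives q = 6. min AVC = 64 - 12·6 + 6^2 = 28.
The firm shuts down for any P below $28.

$28 per unit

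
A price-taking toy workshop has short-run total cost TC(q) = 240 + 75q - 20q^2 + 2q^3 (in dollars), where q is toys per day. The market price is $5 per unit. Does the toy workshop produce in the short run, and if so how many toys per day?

Shut down

Strip out fixed cost: VC = 75q - 20q^2 + 2q^3. Then AVC = 75 - 20q + 2q^2 and MC = 75 - 40q + 6q^2.
AVC is minimized where dAVC/dq = -20 + 4q = 0, at q = 5; min AVC = 75 - 20·5 + 2·5^2 = $25.
P = $5 lies below min AVC = $25; no output level covers variable cost.
The firm minimizes its loss by shutting down and losing only its fixed cost of $240.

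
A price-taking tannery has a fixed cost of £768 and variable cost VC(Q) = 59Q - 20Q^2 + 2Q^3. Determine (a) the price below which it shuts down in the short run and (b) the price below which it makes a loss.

Shutdown price = min AVC. AVC = 59 - 20Q + 2Q^2, with vertex at Q = 5 and minimum £9.
ATC = 768/Q + 59 - 20Q + 2Q^2. Setting dATC/dQ = −768/Q^2 − 20 + 4Q = 0 gives Q = 8 (since 4·8^3 − 20·8^2 = 768).
min ATC = 768/8 + 59 − 20·8 + 2·8^2 = £123. That is the break-even price.
For £9 ≤ P < £123 the firm produces at a loss; below £9 it shuts down.

Shutdown price = £9; break-even price = £123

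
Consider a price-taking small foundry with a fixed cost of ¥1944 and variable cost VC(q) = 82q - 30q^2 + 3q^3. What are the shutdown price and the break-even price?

Shutdown price = ¥7; break-even price = ¥271

Shutdown price = min AVC. AVC = 82 - 30q + 3q^2, with vertex at q = 5 and minimum ¥7.
ATC = 1944/q + 82 - 30q + 3q^2. Setting dATC/dq = −1944/q^2 − 30 + 6q = 0 gives q = 9 (since 6·9^3 − 30·9^2 = 1944).
min ATC = 1944/9 + 82 − 30·9 + 3·9^2 = ¥271. That is the break-even price.
For ¥7 ≤ P < ¥271 the firm produces at a loss; below ¥7 it shuts down.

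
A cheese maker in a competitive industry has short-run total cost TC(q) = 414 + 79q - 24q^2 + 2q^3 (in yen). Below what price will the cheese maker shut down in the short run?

The firm shuts down when price falls below the minimum of average variable cost. AVC = VC/q = 79 - 24q + 2q^2.
dAVC/dq = -24 + 4q = 0 gives q = 6. min AVC = 79 - 24·6 + 2·6^2 = 7.
So the shutdown price is ¥7.

¥7 per unit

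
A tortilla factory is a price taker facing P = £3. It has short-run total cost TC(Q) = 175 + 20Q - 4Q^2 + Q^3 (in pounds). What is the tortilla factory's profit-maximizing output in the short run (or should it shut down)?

Shut down

Strip out fixed cost: VC = 20Q - 4Q^2 + Q^3. Then AVC = 20 - 4Q + Q^2 and MC = 20 - 8Q + 3Q^2.
AVC hits its minimum where MC = AVC, at Q = 2, giving min AVC = 20 - 4·2 + 2^2 = £16.
Since P = £3 < min AVC = £16, price fails to cover variable cost at any output.
The firm minimizes its loss by shutting down and losing only its fixed cost of £175.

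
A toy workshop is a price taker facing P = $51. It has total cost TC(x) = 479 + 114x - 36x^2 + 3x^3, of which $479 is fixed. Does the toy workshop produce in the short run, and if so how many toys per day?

Strip out fixed cost: VC = 114x - 36x^2 + 3x^3. Then AVC = 114 - 36x + 3x^2 and MC = 114 - 72x + 9x^2.
AVC is minimized where dAVC/dx = -36 + 6x = 0, at x = 6; min AVC = 114 - 36·6 + 3·6^2 = $6.
P = $51 exceeds min AVC = $6, so the firm stays open.
Solving P = MC: 63 - 72x + 9x^2 = 0 ⇒ x = 1 or 7. On the upward-sloping branch, x* = 7.
Check: AVC at x = 7 is $9 ≤ P, so revenue covers variable cost.
Profit = P·x − TC = 51·7 − 542 = -$185, a loss, but smaller than the $479 fixed cost the firm would lose by shutting down.

Produce at x = 7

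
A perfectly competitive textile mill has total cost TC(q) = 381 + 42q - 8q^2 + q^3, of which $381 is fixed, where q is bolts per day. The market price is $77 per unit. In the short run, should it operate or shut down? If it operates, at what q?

Variable cost is VC = 42q - 8q^2 + q^3, so AVC = VC/q = 42 - 8q + q^2 and MC = dTC/dq = 42 - 16q + 3q^2.
AVC hits its minimum where MC = AVC, at q = 4, giving min AVC = 42 - 8·4 + 4^2 = $26.
Since P = $77 ≥ min AVC = $26, price covers variable cost and the firm should produce.
Solving P = MC: -35 - 16q + 3q^2 = 0 ⇒ q = -5/3 or 7. On the upward-sloping branch, q* = 7.
Check: AVC at q = 7 is $35 ≤ P, so revenue covers variable cost.
Profit = P·q − TC = 77·7 − 626 = -$87, a loss, but smaller than the $381 fixed cost the firm would lose by shutting down.

Produce at q = 7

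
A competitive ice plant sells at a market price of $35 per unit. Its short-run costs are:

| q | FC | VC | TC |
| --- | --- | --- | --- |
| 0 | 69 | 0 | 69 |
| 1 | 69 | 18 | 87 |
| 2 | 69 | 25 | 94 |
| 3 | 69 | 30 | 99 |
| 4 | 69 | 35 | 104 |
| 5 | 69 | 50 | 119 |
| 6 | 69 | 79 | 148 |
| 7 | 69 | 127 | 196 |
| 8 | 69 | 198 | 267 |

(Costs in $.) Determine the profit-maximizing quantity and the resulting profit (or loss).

Compute π = P·q − TC at each output: q=0: -69; q=1: -52; q=2: -24; q=3: 6; q=4: 36; q=5: 56; q=6: 62; q=7: 49; q=8: 13.
Profit is maximized at q = 6. AVC there is 79/6 = $13.17 ≤ P, so producing beats shutting down (which would give -$69).

q = 6; profit = $62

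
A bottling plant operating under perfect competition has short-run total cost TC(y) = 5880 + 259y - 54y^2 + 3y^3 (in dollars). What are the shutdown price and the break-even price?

AVC = 259 - 54y + 3y^2; minimized at y = 9, giving min AVC = $16. That is the shutdown price.
ATC = 5880/y + 259 - 54y + 3y^2. Setting dATC/dy = −5880/y^2 − 54 + 6y = 0 gives y = 14 (since 6·14^3 − 54·14^2 = 5880).
min ATC = 5880/14 + 259 − 54·14 + 3·14^2 = $511. That is the break-even price.
For $16 ≤ P < $511 the firm produces at a loss; below $16 it shuts down.

Shutdown price = $16; break-even price = $511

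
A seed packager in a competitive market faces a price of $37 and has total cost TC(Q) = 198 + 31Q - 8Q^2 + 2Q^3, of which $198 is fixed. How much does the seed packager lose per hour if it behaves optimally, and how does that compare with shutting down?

AVC = 31 - 8Q + 2Q^2; min AVC = $23 at Q = 2. Since P = $37 ≥ min AVC, the firm produces.
With MC = 31 - 16Q + 6Q^2, P = MC on the upward-sloping part at Q* = 3.
TR = 37·3 = 111. TC = 198 + 75 = 273. Profit = 111 − 273 = -$162.
By producing, the firm covers all variable cost plus $36 of fixed cost; shutting down would lose the full $198.

Profit = -$162 at Q = 3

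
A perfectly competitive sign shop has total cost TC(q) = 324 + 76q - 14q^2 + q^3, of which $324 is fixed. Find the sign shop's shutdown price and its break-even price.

AVC = 76 - 14q + q^2; minimized at q = 7, giving min AVC = $27. That is the shutdown price.
ATC = 324/q + 76 - 14q + q^2. Setting dATC/dq = −324/q^2 − 14 + 2q = 0 gives q = 9 (since 2·9^3 − 14·9^2 = 324).
min ATC = 324/9 + 76 − 14·9 + 9^2 = $67. That is the break-even price.
Between these two prices the firm operates at a loss; above $67 it earns a profit.

Shutdown price = $27; break-even price = $67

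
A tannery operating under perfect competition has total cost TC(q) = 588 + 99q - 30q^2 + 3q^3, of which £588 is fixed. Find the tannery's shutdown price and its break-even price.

Shutdown price = min AVC. AVC = 99 - 30q + 3q^2, with vertex at q = 5 and minimum £24.
ATC = 588/q + 99 - 30q + 3q^2. Setting dATC/dq = −588/q^2 − 30 + 6q = 0 gives q = 7 (since 6·7^3 − 30·7^2 = 588).
min ATC = 588/7 + 99 − 30·7 + 3·7^2 = £120. That is the break-even price.
For £24 ≤ P < £120 the firm produces at a loss; below £24 it shuts down.

Shutdown price = £24; break-even price = £120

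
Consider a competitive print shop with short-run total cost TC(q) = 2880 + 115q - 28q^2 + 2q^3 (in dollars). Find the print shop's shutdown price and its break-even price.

Shutdown price = min AVC. AVC = 115 - 28q + 2q^2, with vertex at q = 7 and minimum $17.
ATC = 2880/q + 115 - 28q + 2q^2. Setting dATC/dq = −2880/q^2 − 28 + 4q = 0 gives q = 12 (since 4·12^3 − 28·12^2 = 2880).
min ATC = 2880/12 + 115 − 28·12 + 2·12^2 = $307. That is the break-even price.
Between these two prices the firm operates at a loss; above $307 it earns a profit.

Shutdown price = $17; break-even price = $307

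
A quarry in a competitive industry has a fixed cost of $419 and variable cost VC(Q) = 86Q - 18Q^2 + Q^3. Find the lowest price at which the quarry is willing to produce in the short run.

The shutdown price is the minimum of AVC. VC = 86Q - 18Q^2 + Q^3, so AVC = 86 - 18Q + Q^2.
dAVC/dQ = -18 + 2Q = 0 gives Q = 9. min AVC = 86 - 18·9 + 9^2 = 5.
The firm shuts down for any P below $5.

$5 per unit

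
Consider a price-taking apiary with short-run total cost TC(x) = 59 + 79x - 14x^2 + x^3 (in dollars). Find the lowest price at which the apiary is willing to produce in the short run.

$30 per unit

The firm shuts down when price falls below the minimum of average variable cost. AVC = VC/x = 79 - 14x + x^2.
dAVC/dx = -14 + 2x = 0 gives x = 7. min AVC = 79 - 14·7 + 7^2 = 30.
For P < $30 the firm produces nothing.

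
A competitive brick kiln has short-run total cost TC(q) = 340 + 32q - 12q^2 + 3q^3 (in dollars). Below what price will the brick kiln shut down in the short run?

$20 per unit

The firm shuts down when price falls below the minimum of average variable cost. AVC = VC/q = 32 - 12q + 3q^2.
At the minimum of AVC, MC = AVC. MC = 32 - 24q + 9q^2; setting MC = AVC gives 6q^2 - 12q = 0, so q = 2. min AVC = 20.
For P < $20 the firm produces nothing.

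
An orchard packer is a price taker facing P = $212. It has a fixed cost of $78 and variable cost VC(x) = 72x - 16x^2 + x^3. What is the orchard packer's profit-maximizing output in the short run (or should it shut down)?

From TC, MC = TC'(x) = 72 - 32x + 3x^2 and AVC = VC/x = 72 - 16x + x^2.
The AVC parabola has its vertex at x = 16/2 = 8, where AVC = 72 - 16·8 + 8^2 = $8.
Since P = $212 ≥ min AVC = $8, price covers variable cost and the firm should produce.
Set P = MC: 212 = 72 - 32x + 3x^2 → -140 - 32x + 3x^2 = 0. The roots are x = -10/3 and x = 14; the profit-maximizing output is on the rising part of MC, so x* = 14.
Check: AVC at x = 14 is $44 ≤ P, so revenue covers variable cost.
Profit = P·x − TC = 212·14 − 694 = $2274.

Produce at x = 14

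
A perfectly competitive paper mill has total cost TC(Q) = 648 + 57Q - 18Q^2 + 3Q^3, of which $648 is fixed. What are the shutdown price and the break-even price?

Shutdown price = $30; break-even price = $165

AVC = 57 - 18Q + 3Q^2; minimized at Q = 3, giving min AVC = $30. That is the shutdown price.
ATC = 648/Q + 57 - 18Q + 3Q^2. Setting dATC/dQ = −648/Q^2 − 18 + 6Q = 0 gives Q = 6 (since 6·6^3 − 18·6^2 = 648).
min ATC = 648/6 + 57 − 18·6 + 3·6^2 = $165. That is the break-even price.
Between these two prices the firm operates at a loss; above $165 it earns a profit.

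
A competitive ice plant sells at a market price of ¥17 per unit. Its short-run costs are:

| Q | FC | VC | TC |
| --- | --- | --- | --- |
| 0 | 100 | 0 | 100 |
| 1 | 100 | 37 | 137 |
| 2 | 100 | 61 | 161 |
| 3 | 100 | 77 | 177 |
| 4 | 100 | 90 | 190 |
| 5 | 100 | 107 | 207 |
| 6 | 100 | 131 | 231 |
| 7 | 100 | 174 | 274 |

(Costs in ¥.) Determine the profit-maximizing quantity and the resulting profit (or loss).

Q = 0 (shut down); profit = -¥100

Compute π = P·Q − TC at each output: Q=0: -100; Q=1: -120; Q=2: -127; Q=3: -126; Q=4: -122; Q=5: -122; Q=6: -129; Q=7: -155.
Profit is highest at Q = 0. Equivalently, the lowest AVC in the table is 107/5 ≈ ¥21.40 at Q = 5, and P = ¥17 falls below it — price never covers variable cost, so the firm shuts down and loses only its fixed cost.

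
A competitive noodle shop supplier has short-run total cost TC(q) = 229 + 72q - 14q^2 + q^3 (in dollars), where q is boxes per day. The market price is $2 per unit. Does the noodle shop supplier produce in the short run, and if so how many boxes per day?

Strip out fixed cost: VC = 72q - 14q^2 + q^3. Then AVC = 72 - 14q + q^2 and MC = 72 - 28q + 3q^2.
AVC hits its minimum where MC = AVC, at q = 7, giving min AVC = 72 - 14·7 + 7^2 = $23.
P = $2 lies below min AVC = $23; no output level covers variable cost.
The firm minimizes its loss by shutting down and losing only its fixed cost of $229.

Shut down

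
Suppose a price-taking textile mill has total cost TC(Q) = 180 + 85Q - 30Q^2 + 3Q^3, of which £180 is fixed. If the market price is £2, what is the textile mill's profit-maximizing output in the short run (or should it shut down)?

Shut down

Variable cost is VC = 85Q - 30Q^2 + 3Q^3, so AVC = VC/Q = 85 - 30Q + 3Q^2 and MC = dTC/dQ = 85 - 60Q + 9Q^2.
AVC hits its minimum where MC = AVC, at Q = 5, giving min AVC = 85 - 30·5 + 3·5^2 = £10.
Since P = £2 < min AVC = £10, price fails to cover variable cost at any output.
The firm minimizes its loss by shutting down and losing only its fixed cost of £180.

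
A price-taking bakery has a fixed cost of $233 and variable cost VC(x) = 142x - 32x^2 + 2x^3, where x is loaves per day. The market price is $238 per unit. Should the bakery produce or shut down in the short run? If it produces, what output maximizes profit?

Strip out fixed cost: VC = 142x - 32x^2 + 2x^3. Then AVC = 142 - 32x + 2x^2 and MC = 142 - 64x + 6x^2.
The AVC parabola has its vertex at x = 32/4 = 8, where AVC = 142 - 32·8 + 2·8^2 = $14.
Since P = $238 ≥ min AVC = $14, price covers variable cost and the firm should produce.
Solving P = MC: -96 - 64x + 6x^2 = 0 ⇒ x = -4/3 or 12. On the upward-sloping branch, x* = 12.
Check: AVC at x = 12 is $46 ≤ P, so revenue covers variable cost.
Profit = P·x − TC = 238·12 − 785 = $2071.

Produce at x = 12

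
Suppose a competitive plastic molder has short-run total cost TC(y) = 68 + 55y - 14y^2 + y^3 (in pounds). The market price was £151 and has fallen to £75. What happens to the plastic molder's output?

Output falls from 12 to 10

AVC = 55 - 14y + y^2, minimized at y = 7 where min AVC = £6. MC = 55 - 28y + 3y^2.
At P = £151 ≥ min AVC, set P = MC on the rising branch: y = 12.
At P = £75 ≥ min AVC, set P = MC: y = 10. The firm stays open but cuts output.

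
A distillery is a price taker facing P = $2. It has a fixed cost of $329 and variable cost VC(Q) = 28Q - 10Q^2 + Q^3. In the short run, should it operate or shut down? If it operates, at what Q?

Shut down

Strip out fixed cost: VC = 28Q - 10Q^2 + Q^3. Then AVC = 28 - 10Q + Q^2 and MC = 28 - 20Q + 3Q^2.
AVC hits its minimum where MC = AVC, at Q = 5, giving min AVC = 28 - 10·5 + 5^2 = $3.
Since P = $2 < min AVC = $3, price fails to cover variable cost at any output.
The firm minimizes its loss by shutting down and losing only its fixed cost of $329.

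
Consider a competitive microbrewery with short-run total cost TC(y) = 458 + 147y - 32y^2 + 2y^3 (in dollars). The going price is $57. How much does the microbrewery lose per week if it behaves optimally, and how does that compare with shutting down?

Profit = -$134 at y = 9

AVC = 147 - 32y + 2y^2; min AVC = $19 at y = 8. Since P = $57 ≥ min AVC, the firm produces.
MC = 147 - 64y + 6y^2. Setting P = MC and taking the root on the rising branch gives y* = 9.
TR = 57·9 = 513. TC = 458 + 189 = 647. Profit = 513 − 647 = -$134.
Shutting down would mean losing the fixed cost of $458, so operating at a loss of $134 is better by $324.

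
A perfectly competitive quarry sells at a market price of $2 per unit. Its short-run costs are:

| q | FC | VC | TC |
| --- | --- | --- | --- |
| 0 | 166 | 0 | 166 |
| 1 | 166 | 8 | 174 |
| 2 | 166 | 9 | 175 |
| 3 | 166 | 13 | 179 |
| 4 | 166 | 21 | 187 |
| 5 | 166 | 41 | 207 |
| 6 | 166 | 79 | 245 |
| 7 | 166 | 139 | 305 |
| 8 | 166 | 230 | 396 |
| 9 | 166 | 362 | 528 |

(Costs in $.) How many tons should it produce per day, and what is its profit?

Profit at each row (π = 2q − TC): q=0: -166; q=1: -172; q=2: -171; q=3: -173; q=4: -179; q=5: -197; q=6: -233; q=7: -291; q=8: -380; q=9: -510.
Profit is highest at q = 0. Equivalently, the lowest AVC in the table is 13/3 ≈ $4.33 at q = 3, and P = $2 falls below it — price never covers variable cost, so the firm shuts down and loses only its fixed cost.

q = 0 (shut down); profit = -$166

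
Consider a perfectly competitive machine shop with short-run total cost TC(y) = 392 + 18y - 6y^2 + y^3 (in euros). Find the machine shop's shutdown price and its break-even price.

Shutdown price = €9; break-even price = €81

Shutdown price = min AVC. AVC = 18 - 6y + y^2, with vertex at y = 3 and minimum €9.
ATC = 392/y + 18 - 6y + y^2. Setting dATC/dy = −392/y^2 − 6 + 2y = 0 gives y = 7 (since 2·7^3 − 6·7^2 = 392).
min ATC = 392/7 + 18 − 6·7 + 7^2 = €81. That is the break-even price.
For €9 ≤ P < €81 the firm produces at a loss; below €9 it shuts down.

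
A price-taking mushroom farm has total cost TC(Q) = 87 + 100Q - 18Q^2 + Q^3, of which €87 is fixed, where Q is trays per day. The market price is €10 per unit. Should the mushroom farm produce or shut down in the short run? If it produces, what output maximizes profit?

Shut down

From TC, MC = TC'(Q) = 100 - 36Q + 3Q^2 and AVC = VC/Q = 100 - 18Q + Q^2.
AVC hits its minimum where MC = AVC, at Q = 9, giving min AVC = 100 - 18·9 + 9^2 = €19.
Since P = €10 < min AVC = €19, price fails to cover variable cost at any output.
The firm minimizes its loss by shutting down and losing only its fixed cost of €87.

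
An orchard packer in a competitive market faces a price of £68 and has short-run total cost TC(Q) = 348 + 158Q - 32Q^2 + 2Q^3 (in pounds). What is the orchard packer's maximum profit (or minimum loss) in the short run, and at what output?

AVC = 158 - 32Q + 2Q^2 has its minimum £30 at Q = 8; price £68 clears that bar, so the firm operates.
With MC = 158 - 64Q + 6Q^2, P = MC on the upward-sloping part at Q* = 9.
TR = 68·9 = 612. TC = 348 + 288 = 636. Profit = 612 − 636 = -£24.
By producing, the firm covers all variable cost plus £324 of fixed cost; shutting down would lose the full £348.

Profit = -£24 at Q = 9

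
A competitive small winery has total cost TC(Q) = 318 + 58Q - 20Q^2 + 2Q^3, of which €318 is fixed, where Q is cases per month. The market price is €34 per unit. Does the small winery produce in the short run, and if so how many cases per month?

Variable cost is VC = 58Q - 20Q^2 + 2Q^3, so AVC = VC/Q = 58 - 20Q + 2Q^2 and MC = dTC/dQ = 58 - 40Q + 6Q^2.
The AVC parabola has its vertex at Q = 20/4 = 5, where AVC = 58 - 20·5 + 2·5^2 = €8.
Because €34 ≥ €8, revenue can cover variable cost; the firm operates.
Set P = MC: 34 = 58 - 40Q + 6Q^2 → 24 - 40Q + 6Q^2 = 0. The roots are Q = 2/3 and Q = 6; the profit-maximizing output is on the rising part of MC, so Q* = 6.
Check: AVC at Q = 6 is €10 ≤ P, so revenue covers variable cost.
Profit = P·Q − TC = 34·6 − 378 = -€174, a loss, but smaller than the €318 fixed cost the firm would lose by shutting down.

Produce at Q = 6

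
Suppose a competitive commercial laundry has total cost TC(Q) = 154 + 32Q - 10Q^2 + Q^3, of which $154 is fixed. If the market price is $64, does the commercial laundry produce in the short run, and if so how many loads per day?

From TC, MC = TC'(Q) = 32 - 20Q + 3Q^2 and AVC = VC/Q = 32 - 10Q + Q^2.
AVC hits its minimum where MC = AVC, at Q = 5, giving min AVC = 32 - 10·5 + 5^2 = $7.
P = $64 exceeds min AVC = $7, so the firm stays open.
Set P = MC: 64 = 32 - 20Q + 3Q^2 → -32 - 20Q + 3Q^2 = 0. The roots are Q = -4/3 and Q = 8; the profit-maximizing output is on the rising part of MC, so Q* = 8.
Check: AVC at Q = 8 is $16 ≤ P, so revenue covers variable cost.
Profit = P·Q − TC = 64·8 − 282 = $230.

Produce at Q = 8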